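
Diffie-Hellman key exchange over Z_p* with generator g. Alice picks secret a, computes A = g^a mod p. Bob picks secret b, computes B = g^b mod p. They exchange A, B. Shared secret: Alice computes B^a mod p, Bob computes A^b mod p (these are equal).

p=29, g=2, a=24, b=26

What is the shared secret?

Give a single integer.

A = 2^24 mod 29  (bits of 24 = 11000)
  bit 0 = 1: r = r^2 * 2 mod 29 = 1^2 * 2 = 1*2 = 2
  bit 1 = 1: r = r^2 * 2 mod 29 = 2^2 * 2 = 4*2 = 8
  bit 2 = 0: r = r^2 mod 29 = 8^2 = 6
  bit 3 = 0: r = r^2 mod 29 = 6^2 = 7
  bit 4 = 0: r = r^2 mod 29 = 7^2 = 20
  -> A = 20
B = 2^26 mod 29  (bits of 26 = 11010)
  bit 0 = 1: r = r^2 * 2 mod 29 = 1^2 * 2 = 1*2 = 2
  bit 1 = 1: r = r^2 * 2 mod 29 = 2^2 * 2 = 4*2 = 8
  bit 2 = 0: r = r^2 mod 29 = 8^2 = 6
  bit 3 = 1: r = r^2 * 2 mod 29 = 6^2 * 2 = 7*2 = 14
  bit 4 = 0: r = r^2 mod 29 = 14^2 = 22
  -> B = 22
s = B^a = 22^24 mod 29  (bits of 24 = 11000)
  bit 0 = 1: r = r^2 * 22 mod 29 = 1^2 * 22 = 1*22 = 22
  bit 1 = 1: r = r^2 * 22 mod 29 = 22^2 * 22 = 20*22 = 5
  bit 2 = 0: r = r^2 mod 29 = 5^2 = 25
  bit 3 = 0: r = r^2 mod 29 = 25^2 = 16
  bit 4 = 0: r = r^2 mod 29 = 16^2 = 24
  -> s = B^a = 24

Answer: 24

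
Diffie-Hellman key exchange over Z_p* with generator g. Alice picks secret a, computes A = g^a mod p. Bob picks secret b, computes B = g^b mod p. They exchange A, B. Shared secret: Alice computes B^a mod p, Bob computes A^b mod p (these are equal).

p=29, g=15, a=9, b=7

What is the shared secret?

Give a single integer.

Answer: 17

Derivation:
A = 15^9 mod 29  (bits of 9 = 1001)
  bit 0 = 1: r = r^2 * 15 mod 29 = 1^2 * 15 = 1*15 = 15
  bit 1 = 0: r = r^2 mod 29 = 15^2 = 22
  bit 2 = 0: r = r^2 mod 29 = 22^2 = 20
  bit 3 = 1: r = r^2 * 15 mod 29 = 20^2 * 15 = 23*15 = 26
  -> A = 26
B = 15^7 mod 29  (bits of 7 = 111)
  bit 0 = 1: r = r^2 * 15 mod 29 = 1^2 * 15 = 1*15 = 15
  bit 1 = 1: r = r^2 * 15 mod 29 = 15^2 * 15 = 22*15 = 11
  bit 2 = 1: r = r^2 * 15 mod 29 = 11^2 * 15 = 5*15 = 17
  -> B = 17
s = B^a = 17^9 mod 29  (bits of 9 = 1001)
  bit 0 = 1: r = r^2 * 17 mod 29 = 1^2 * 17 = 1*17 = 17
  bit 1 = 0: r = r^2 mod 29 = 17^2 = 28
  bit 2 = 0: r = r^2 mod 29 = 28^2 = 1
  bit 3 = 1: r = r^2 * 17 mod 29 = 1^2 * 17 = 1*17 = 17
  -> s = B^a = 17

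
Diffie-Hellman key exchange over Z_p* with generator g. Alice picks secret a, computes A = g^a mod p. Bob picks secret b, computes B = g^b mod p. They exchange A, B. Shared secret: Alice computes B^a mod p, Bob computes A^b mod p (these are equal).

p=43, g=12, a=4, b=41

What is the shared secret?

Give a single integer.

A = 12^4 mod 43  (bits of 4 = 100)
  bit 0 = 1: r = r^2 * 12 mod 43 = 1^2 * 12 = 1*12 = 12
  bit 1 = 0: r = r^2 mod 43 = 12^2 = 15
  bit 2 = 0: r = r^2 mod 43 = 15^2 = 10
  -> A = 10
B = 12^41 mod 43  (bits of 41 = 101001)
  bit 0 = 1: r = r^2 * 12 mod 43 = 1^2 * 12 = 1*12 = 12
  bit 1 = 0: r = r^2 mod 43 = 12^2 = 15
  bit 2 = 1: r = r^2 * 12 mod 43 = 15^2 * 12 = 10*12 = 34
  bit 3 = 0: r = r^2 mod 43 = 34^2 = 38
  bit 4 = 0: r = r^2 mod 43 = 38^2 = 25
  bit 5 = 1: r = r^2 * 12 mod 43 = 25^2 * 12 = 23*12 = 18
  -> B = 18
s = B^a = 18^4 mod 43  (bits of 4 = 100)
  bit 0 = 1: r = r^2 * 18 mod 43 = 1^2 * 18 = 1*18 = 18
  bit 1 = 0: r = r^2 mod 43 = 18^2 = 23
  bit 2 = 0: r = r^2 mod 43 = 23^2 = 13
  -> s = B^a = 13

Answer: 13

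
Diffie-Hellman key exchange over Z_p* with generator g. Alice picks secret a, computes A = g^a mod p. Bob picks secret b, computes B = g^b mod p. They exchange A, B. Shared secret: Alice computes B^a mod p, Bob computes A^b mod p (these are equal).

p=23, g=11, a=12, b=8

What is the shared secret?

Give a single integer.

A = 11^12 mod 23  (bits of 12 = 1100)
  bit 0 = 1: r = r^2 * 11 mod 23 = 1^2 * 11 = 1*11 = 11
  bit 1 = 1: r = r^2 * 11 mod 23 = 11^2 * 11 = 6*11 = 20
  bit 2 = 0: r = r^2 mod 23 = 20^2 = 9
  bit 3 = 0: r = r^2 mod 23 = 9^2 = 12
  -> A = 12
B = 11^8 mod 23  (bits of 8 = 1000)
  bit 0 = 1: r = r^2 * 11 mod 23 = 1^2 * 11 = 1*11 = 11
  bit 1 = 0: r = r^2 mod 23 = 11^2 = 6
  bit 2 = 0: r = r^2 mod 23 = 6^2 = 13
  bit 3 = 0: r = r^2 mod 23 = 13^2 = 8
  -> B = 8
s = B^a = 8^12 mod 23  (bits of 12 = 1100)
  bit 0 = 1: r = r^2 * 8 mod 23 = 1^2 * 8 = 1*8 = 8
  bit 1 = 1: r = r^2 * 8 mod 23 = 8^2 * 8 = 18*8 = 6
  bit 2 = 0: r = r^2 mod 23 = 6^2 = 13
  bit 3 = 0: r = r^2 mod 23 = 13^2 = 8
  -> s = B^a = 8

Answer: 8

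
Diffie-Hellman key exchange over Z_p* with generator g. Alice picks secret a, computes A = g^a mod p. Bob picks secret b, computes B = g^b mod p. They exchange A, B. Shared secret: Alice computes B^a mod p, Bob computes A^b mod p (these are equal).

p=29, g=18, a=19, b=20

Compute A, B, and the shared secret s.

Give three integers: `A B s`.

A = 18^19 mod 29  (bits of 19 = 10011)
  bit 0 = 1: r = r^2 * 18 mod 29 = 1^2 * 18 = 1*18 = 18
  bit 1 = 0: r = r^2 mod 29 = 18^2 = 5
  bit 2 = 0: r = r^2 mod 29 = 5^2 = 25
  bit 3 = 1: r = r^2 * 18 mod 29 = 25^2 * 18 = 16*18 = 27
  bit 4 = 1: r = r^2 * 18 mod 29 = 27^2 * 18 = 4*18 = 14
  -> A = 14
B = 18^20 mod 29  (bits of 20 = 10100)
  bit 0 = 1: r = r^2 * 18 mod 29 = 1^2 * 18 = 1*18 = 18
  bit 1 = 0: r = r^2 mod 29 = 18^2 = 5
  bit 2 = 1: r = r^2 * 18 mod 29 = 5^2 * 18 = 25*18 = 15
  bit 3 = 0: r = r^2 mod 29 = 15^2 = 22
  bit 4 = 0: r = r^2 mod 29 = 22^2 = 20
  -> B = 20
s = B^a = 20^19 mod 29  (bits of 19 = 10011)
  bit 0 = 1: r = r^2 * 20 mod 29 = 1^2 * 20 = 1*20 = 20
  bit 1 = 0: r = r^2 mod 29 = 20^2 = 23
  bit 2 = 0: r = r^2 mod 29 = 23^2 = 7
  bit 3 = 1: r = r^2 * 20 mod 29 = 7^2 * 20 = 20*20 = 23
  bit 4 = 1: r = r^2 * 20 mod 29 = 23^2 * 20 = 7*20 = 24
  -> s = B^a = 24

Answer: 14 20 24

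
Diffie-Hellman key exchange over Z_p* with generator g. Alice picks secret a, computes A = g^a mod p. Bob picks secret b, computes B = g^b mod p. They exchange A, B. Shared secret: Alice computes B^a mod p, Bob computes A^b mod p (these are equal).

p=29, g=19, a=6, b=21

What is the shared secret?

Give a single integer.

A = 19^6 mod 29  (bits of 6 = 110)
  bit 0 = 1: r = r^2 * 19 mod 29 = 1^2 * 19 = 1*19 = 19
  bit 1 = 1: r = r^2 * 19 mod 29 = 19^2 * 19 = 13*19 = 15
  bit 2 = 0: r = r^2 mod 29 = 15^2 = 22
  -> A = 22
B = 19^21 mod 29  (bits of 21 = 10101)
  bit 0 = 1: r = r^2 * 19 mod 29 = 1^2 * 19 = 1*19 = 19
  bit 1 = 0: r = r^2 mod 29 = 19^2 = 13
  bit 2 = 1: r = r^2 * 19 mod 29 = 13^2 * 19 = 24*19 = 21
  bit 3 = 0: r = r^2 mod 29 = 21^2 = 6
  bit 4 = 1: r = r^2 * 19 mod 29 = 6^2 * 19 = 7*19 = 17
  -> B = 17
s = B^a = 17^6 mod 29  (bits of 6 = 110)
  bit 0 = 1: r = r^2 * 17 mod 29 = 1^2 * 17 = 1*17 = 17
  bit 1 = 1: r = r^2 * 17 mod 29 = 17^2 * 17 = 28*17 = 12
  bit 2 = 0: r = r^2 mod 29 = 12^2 = 28
  -> s = B^a = 28

Answer: 28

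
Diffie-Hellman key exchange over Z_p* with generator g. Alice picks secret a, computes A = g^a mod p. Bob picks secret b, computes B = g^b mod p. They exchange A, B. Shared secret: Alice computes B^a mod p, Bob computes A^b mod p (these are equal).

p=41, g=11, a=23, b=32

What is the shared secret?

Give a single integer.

A = 11^23 mod 41  (bits of 23 = 10111)
  bit 0 = 1: r = r^2 * 11 mod 41 = 1^2 * 11 = 1*11 = 11
  bit 1 = 0: r = r^2 mod 41 = 11^2 = 39
  bit 2 = 1: r = r^2 * 11 mod 41 = 39^2 * 11 = 4*11 = 3
  bit 3 = 1: r = r^2 * 11 mod 41 = 3^2 * 11 = 9*11 = 17
  bit 4 = 1: r = r^2 * 11 mod 41 = 17^2 * 11 = 2*11 = 22
  -> A = 22
B = 11^32 mod 41  (bits of 32 = 100000)
  bit 0 = 1: r = r^2 * 11 mod 41 = 1^2 * 11 = 1*11 = 11
  bit 1 = 0: r = r^2 mod 41 = 11^2 = 39
  bit 2 = 0: r = r^2 mod 41 = 39^2 = 4
  bit 3 = 0: r = r^2 mod 41 = 4^2 = 16
  bit 4 = 0: r = r^2 mod 41 = 16^2 = 10
  bit 5 = 0: r = r^2 mod 41 = 10^2 = 18
  -> B = 18
s = B^a = 18^23 mod 41  (bits of 23 = 10111)
  bit 0 = 1: r = r^2 * 18 mod 41 = 1^2 * 18 = 1*18 = 18
  bit 1 = 0: r = r^2 mod 41 = 18^2 = 37
  bit 2 = 1: r = r^2 * 18 mod 41 = 37^2 * 18 = 16*18 = 1
  bit 3 = 1: r = r^2 * 18 mod 41 = 1^2 * 18 = 1*18 = 18
  bit 4 = 1: r = r^2 * 18 mod 41 = 18^2 * 18 = 37*18 = 10
  -> s = B^a = 10

Answer: 10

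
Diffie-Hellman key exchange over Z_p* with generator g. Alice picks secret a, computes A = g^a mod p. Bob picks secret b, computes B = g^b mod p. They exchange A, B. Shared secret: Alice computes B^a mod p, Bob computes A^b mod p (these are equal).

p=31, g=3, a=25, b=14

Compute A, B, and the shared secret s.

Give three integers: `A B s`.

A = 3^25 mod 31  (bits of 25 = 11001)
  bit 0 = 1: r = r^2 * 3 mod 31 = 1^2 * 3 = 1*3 = 3
  bit 1 = 1: r = r^2 * 3 mod 31 = 3^2 * 3 = 9*3 = 27
  bit 2 = 0: r = r^2 mod 31 = 27^2 = 16
  bit 3 = 0: r = r^2 mod 31 = 16^2 = 8
  bit 4 = 1: r = r^2 * 3 mod 31 = 8^2 * 3 = 2*3 = 6
  -> A = 6
B = 3^14 mod 31  (bits of 14 = 1110)
  bit 0 = 1: r = r^2 * 3 mod 31 = 1^2 * 3 = 1*3 = 3
  bit 1 = 1: r = r^2 * 3 mod 31 = 3^2 * 3 = 9*3 = 27
  bit 2 = 1: r = r^2 * 3 mod 31 = 27^2 * 3 = 16*3 = 17
  bit 3 = 0: r = r^2 mod 31 = 17^2 = 10
  -> B = 10
s = B^a = 10^25 mod 31  (bits of 25 = 11001)
  bit 0 = 1: r = r^2 * 10 mod 31 = 1^2 * 10 = 1*10 = 10
  bit 1 = 1: r = r^2 * 10 mod 31 = 10^2 * 10 = 7*10 = 8
  bit 2 = 0: r = r^2 mod 31 = 8^2 = 2
  bit 3 = 0: r = r^2 mod 31 = 2^2 = 4
  bit 4 = 1: r = r^2 * 10 mod 31 = 4^2 * 10 = 16*10 = 5
  -> s = B^a = 5

Answer: 6 10 5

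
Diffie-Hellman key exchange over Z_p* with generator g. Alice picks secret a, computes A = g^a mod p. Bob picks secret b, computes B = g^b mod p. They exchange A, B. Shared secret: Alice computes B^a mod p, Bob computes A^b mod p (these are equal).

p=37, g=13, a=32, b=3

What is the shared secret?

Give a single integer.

Answer: 26

Derivation:
A = 13^32 mod 37  (bits of 32 = 100000)
  bit 0 = 1: r = r^2 * 13 mod 37 = 1^2 * 13 = 1*13 = 13
  bit 1 = 0: r = r^2 mod 37 = 13^2 = 21
  bit 2 = 0: r = r^2 mod 37 = 21^2 = 34
  bit 3 = 0: r = r^2 mod 37 = 34^2 = 9
  bit 4 = 0: r = r^2 mod 37 = 9^2 = 7
  bit 5 = 0: r = r^2 mod 37 = 7^2 = 12
  -> A = 12
B = 13^3 mod 37  (bits of 3 = 11)
  bit 0 = 1: r = r^2 * 13 mod 37 = 1^2 * 13 = 1*13 = 13
  bit 1 = 1: r = r^2 * 13 mod 37 = 13^2 * 13 = 21*13 = 14
  -> B = 14
s = B^a = 14^32 mod 37  (bits of 32 = 100000)
  bit 0 = 1: r = r^2 * 14 mod 37 = 1^2 * 14 = 1*14 = 14
  bit 1 = 0: r = r^2 mod 37 = 14^2 = 11
  bit 2 = 0: r = r^2 mod 37 = 11^2 = 10
  bit 3 = 0: r = r^2 mod 37 = 10^2 = 26
  bit 4 = 0: r = r^2 mod 37 = 26^2 = 10
  bit 5 = 0: r = r^2 mod 37 = 10^2 = 26
  -> s = B^a = 26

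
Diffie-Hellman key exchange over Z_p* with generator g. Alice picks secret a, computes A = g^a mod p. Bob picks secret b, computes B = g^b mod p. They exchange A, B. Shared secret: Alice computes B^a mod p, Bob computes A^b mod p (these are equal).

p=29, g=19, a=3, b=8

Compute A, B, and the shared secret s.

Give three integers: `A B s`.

A = 19^3 mod 29  (bits of 3 = 11)
  bit 0 = 1: r = r^2 * 19 mod 29 = 1^2 * 19 = 1*19 = 19
  bit 1 = 1: r = r^2 * 19 mod 29 = 19^2 * 19 = 13*19 = 15
  -> A = 15
B = 19^8 mod 29  (bits of 8 = 1000)
  bit 0 = 1: r = r^2 * 19 mod 29 = 1^2 * 19 = 1*19 = 19
  bit 1 = 0: r = r^2 mod 29 = 19^2 = 13
  bit 2 = 0: r = r^2 mod 29 = 13^2 = 24
  bit 3 = 0: r = r^2 mod 29 = 24^2 = 25
  -> B = 25
s = B^a = 25^3 mod 29  (bits of 3 = 11)
  bit 0 = 1: r = r^2 * 25 mod 29 = 1^2 * 25 = 1*25 = 25
  bit 1 = 1: r = r^2 * 25 mod 29 = 25^2 * 25 = 16*25 = 23
  -> s = B^a = 23

Answer: 15 25 23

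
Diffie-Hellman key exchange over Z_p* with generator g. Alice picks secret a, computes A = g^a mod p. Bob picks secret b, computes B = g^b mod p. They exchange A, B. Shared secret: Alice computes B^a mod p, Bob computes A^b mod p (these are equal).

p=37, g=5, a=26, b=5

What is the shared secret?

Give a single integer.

A = 5^26 mod 37  (bits of 26 = 11010)
  bit 0 = 1: r = r^2 * 5 mod 37 = 1^2 * 5 = 1*5 = 5
  bit 1 = 1: r = r^2 * 5 mod 37 = 5^2 * 5 = 25*5 = 14
  bit 2 = 0: r = r^2 mod 37 = 14^2 = 11
  bit 3 = 1: r = r^2 * 5 mod 37 = 11^2 * 5 = 10*5 = 13
  bit 4 = 0: r = r^2 mod 37 = 13^2 = 21
  -> A = 21
B = 5^5 mod 37  (bits of 5 = 101)
  bit 0 = 1: r = r^2 * 5 mod 37 = 1^2 * 5 = 1*5 = 5
  bit 1 = 0: r = r^2 mod 37 = 5^2 = 25
  bit 2 = 1: r = r^2 * 5 mod 37 = 25^2 * 5 = 33*5 = 17
  -> B = 17
s = B^a = 17^26 mod 37  (bits of 26 = 11010)
  bit 0 = 1: r = r^2 * 17 mod 37 = 1^2 * 17 = 1*17 = 17
  bit 1 = 1: r = r^2 * 17 mod 37 = 17^2 * 17 = 30*17 = 29
  bit 2 = 0: r = r^2 mod 37 = 29^2 = 27
  bit 3 = 1: r = r^2 * 17 mod 37 = 27^2 * 17 = 26*17 = 35
  bit 4 = 0: r = r^2 mod 37 = 35^2 = 4
  -> s = B^a = 4

Answer: 4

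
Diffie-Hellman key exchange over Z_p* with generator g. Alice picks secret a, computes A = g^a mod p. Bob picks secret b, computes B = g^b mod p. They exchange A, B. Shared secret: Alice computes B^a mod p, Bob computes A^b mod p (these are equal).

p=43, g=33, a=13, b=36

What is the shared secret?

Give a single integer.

A = 33^13 mod 43  (bits of 13 = 1101)
  bit 0 = 1: r = r^2 * 33 mod 43 = 1^2 * 33 = 1*33 = 33
  bit 1 = 1: r = r^2 * 33 mod 43 = 33^2 * 33 = 14*33 = 32
  bit 2 = 0: r = r^2 mod 43 = 32^2 = 35
  bit 3 = 1: r = r^2 * 33 mod 43 = 35^2 * 33 = 21*33 = 5
  -> A = 5
B = 33^36 mod 43  (bits of 36 = 100100)
  bit 0 = 1: r = r^2 * 33 mod 43 = 1^2 * 33 = 1*33 = 33
  bit 1 = 0: r = r^2 mod 43 = 33^2 = 14
  bit 2 = 0: r = r^2 mod 43 = 14^2 = 24
  bit 3 = 1: r = r^2 * 33 mod 43 = 24^2 * 33 = 17*33 = 2
  bit 4 = 0: r = r^2 mod 43 = 2^2 = 4
  bit 5 = 0: r = r^2 mod 43 = 4^2 = 16
  -> B = 16
s = B^a = 16^13 mod 43  (bits of 13 = 1101)
  bit 0 = 1: r = r^2 * 16 mod 43 = 1^2 * 16 = 1*16 = 16
  bit 1 = 1: r = r^2 * 16 mod 43 = 16^2 * 16 = 41*16 = 11
  bit 2 = 0: r = r^2 mod 43 = 11^2 = 35
  bit 3 = 1: r = r^2 * 16 mod 43 = 35^2 * 16 = 21*16 = 35
  -> s = B^a = 35

Answer: 35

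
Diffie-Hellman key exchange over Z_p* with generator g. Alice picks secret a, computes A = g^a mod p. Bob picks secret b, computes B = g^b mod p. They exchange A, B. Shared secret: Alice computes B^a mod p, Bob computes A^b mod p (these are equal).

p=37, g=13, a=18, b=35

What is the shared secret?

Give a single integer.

Answer: 36

Derivation:
A = 13^18 mod 37  (bits of 18 = 10010)
  bit 0 = 1: r = r^2 * 13 mod 37 = 1^2 * 13 = 1*13 = 13
  bit 1 = 0: r = r^2 mod 37 = 13^2 = 21
  bit 2 = 0: r = r^2 mod 37 = 21^2 = 34
  bit 3 = 1: r = r^2 * 13 mod 37 = 34^2 * 13 = 9*13 = 6
  bit 4 = 0: r = r^2 mod 37 = 6^2 = 36
  -> A = 36
B = 13^35 mod 37  (bits of 35 = 100011)
  bit 0 = 1: r = r^2 * 13 mod 37 = 1^2 * 13 = 1*13 = 13
  bit 1 = 0: r = r^2 mod 37 = 13^2 = 21
  bit 2 = 0: r = r^2 mod 37 = 21^2 = 34
  bit 3 = 0: r = r^2 mod 37 = 34^2 = 9
  bit 4 = 1: r = r^2 * 13 mod 37 = 9^2 * 13 = 7*13 = 17
  bit 5 = 1: r = r^2 * 13 mod 37 = 17^2 * 13 = 30*13 = 20
  -> B = 20
s = B^a = 20^18 mod 37  (bits of 18 = 10010)
  bit 0 = 1: r = r^2 * 20 mod 37 = 1^2 * 20 = 1*20 = 20
  bit 1 = 0: r = r^2 mod 37 = 20^2 = 30
  bit 2 = 0: r = r^2 mod 37 = 30^2 = 12
  bit 3 = 1: r = r^2 * 20 mod 37 = 12^2 * 20 = 33*20 = 31
  bit 4 = 0: r = r^2 mod 37 = 31^2 = 36
  -> s = B^a = 36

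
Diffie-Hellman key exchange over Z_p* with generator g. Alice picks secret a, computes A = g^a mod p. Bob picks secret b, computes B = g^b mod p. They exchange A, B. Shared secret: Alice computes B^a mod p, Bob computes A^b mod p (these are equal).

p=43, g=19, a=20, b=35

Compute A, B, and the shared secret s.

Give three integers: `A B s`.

A = 19^20 mod 43  (bits of 20 = 10100)
  bit 0 = 1: r = r^2 * 19 mod 43 = 1^2 * 19 = 1*19 = 19
  bit 1 = 0: r = r^2 mod 43 = 19^2 = 17
  bit 2 = 1: r = r^2 * 19 mod 43 = 17^2 * 19 = 31*19 = 30
  bit 3 = 0: r = r^2 mod 43 = 30^2 = 40
  bit 4 = 0: r = r^2 mod 43 = 40^2 = 9
  -> A = 9
B = 19^35 mod 43  (bits of 35 = 100011)
  bit 0 = 1: r = r^2 * 19 mod 43 = 1^2 * 19 = 1*19 = 19
  bit 1 = 0: r = r^2 mod 43 = 19^2 = 17
  bit 2 = 0: r = r^2 mod 43 = 17^2 = 31
  bit 3 = 0: r = r^2 mod 43 = 31^2 = 15
  bit 4 = 1: r = r^2 * 19 mod 43 = 15^2 * 19 = 10*19 = 18
  bit 5 = 1: r = r^2 * 19 mod 43 = 18^2 * 19 = 23*19 = 7
  -> B = 7
s = B^a = 7^20 mod 43  (bits of 20 = 10100)
  bit 0 = 1: r = r^2 * 7 mod 43 = 1^2 * 7 = 1*7 = 7
  bit 1 = 0: r = r^2 mod 43 = 7^2 = 6
  bit 2 = 1: r = r^2 * 7 mod 43 = 6^2 * 7 = 36*7 = 37
  bit 3 = 0: r = r^2 mod 43 = 37^2 = 36
  bit 4 = 0: r = r^2 mod 43 = 36^2 = 6
  -> s = B^a = 6

Answer: 9 7 6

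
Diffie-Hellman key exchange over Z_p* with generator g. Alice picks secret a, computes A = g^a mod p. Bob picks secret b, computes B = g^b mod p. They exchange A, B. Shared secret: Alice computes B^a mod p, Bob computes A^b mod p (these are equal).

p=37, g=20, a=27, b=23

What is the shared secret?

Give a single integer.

Answer: 31

Derivation:
A = 20^27 mod 37  (bits of 27 = 11011)
  bit 0 = 1: r = r^2 * 20 mod 37 = 1^2 * 20 = 1*20 = 20
  bit 1 = 1: r = r^2 * 20 mod 37 = 20^2 * 20 = 30*20 = 8
  bit 2 = 0: r = r^2 mod 37 = 8^2 = 27
  bit 3 = 1: r = r^2 * 20 mod 37 = 27^2 * 20 = 26*20 = 2
  bit 4 = 1: r = r^2 * 20 mod 37 = 2^2 * 20 = 4*20 = 6
  -> A = 6
B = 20^23 mod 37  (bits of 23 = 10111)
  bit 0 = 1: r = r^2 * 20 mod 37 = 1^2 * 20 = 1*20 = 20
  bit 1 = 0: r = r^2 mod 37 = 20^2 = 30
  bit 2 = 1: r = r^2 * 20 mod 37 = 30^2 * 20 = 12*20 = 18
  bit 3 = 1: r = r^2 * 20 mod 37 = 18^2 * 20 = 28*20 = 5
  bit 4 = 1: r = r^2 * 20 mod 37 = 5^2 * 20 = 25*20 = 19
  -> B = 19
s = B^a = 19^27 mod 37  (bits of 27 = 11011)
  bit 0 = 1: r = r^2 * 19 mod 37 = 1^2 * 19 = 1*19 = 19
  bit 1 = 1: r = r^2 * 19 mod 37 = 19^2 * 19 = 28*19 = 14
  bit 2 = 0: r = r^2 mod 37 = 14^2 = 11
  bit 3 = 1: r = r^2 * 19 mod 37 = 11^2 * 19 = 10*19 = 5
  bit 4 = 1: r = r^2 * 19 mod 37 = 5^2 * 19 = 25*19 = 31
  -> s = B^a = 31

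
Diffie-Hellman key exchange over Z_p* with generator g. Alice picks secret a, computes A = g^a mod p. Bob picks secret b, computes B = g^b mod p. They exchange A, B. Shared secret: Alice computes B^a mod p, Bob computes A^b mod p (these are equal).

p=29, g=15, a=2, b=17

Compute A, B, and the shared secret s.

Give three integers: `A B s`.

Answer: 22 18 5

Derivation:
A = 15^2 mod 29  (bits of 2 = 10)
  bit 0 = 1: r = r^2 * 15 mod 29 = 1^2 * 15 = 1*15 = 15
  bit 1 = 0: r = r^2 mod 29 = 15^2 = 22
  -> A = 22
B = 15^17 mod 29  (bits of 17 = 10001)
  bit 0 = 1: r = r^2 * 15 mod 29 = 1^2 * 15 = 1*15 = 15
  bit 1 = 0: r = r^2 mod 29 = 15^2 = 22
  bit 2 = 0: r = r^2 mod 29 = 22^2 = 20
  bit 3 = 0: r = r^2 mod 29 = 20^2 = 23
  bit 4 = 1: r = r^2 * 15 mod 29 = 23^2 * 15 = 7*15 = 18
  -> B = 18
s = B^a = 18^2 mod 29  (bits of 2 = 10)
  bit 0 = 1: r = r^2 * 18 mod 29 = 1^2 * 18 = 1*18 = 18
  bit 1 = 0: r = r^2 mod 29 = 18^2 = 5
  -> s = B^a = 5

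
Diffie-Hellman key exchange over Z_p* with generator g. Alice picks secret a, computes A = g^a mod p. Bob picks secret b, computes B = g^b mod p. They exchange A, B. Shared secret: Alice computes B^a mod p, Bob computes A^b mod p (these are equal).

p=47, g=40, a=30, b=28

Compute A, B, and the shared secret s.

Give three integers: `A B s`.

Answer: 9 28 17

Derivation:
A = 40^30 mod 47  (bits of 30 = 11110)
  bit 0 = 1: r = r^2 * 40 mod 47 = 1^2 * 40 = 1*40 = 40
  bit 1 = 1: r = r^2 * 40 mod 47 = 40^2 * 40 = 2*40 = 33
  bit 2 = 1: r = r^2 * 40 mod 47 = 33^2 * 40 = 8*40 = 38
  bit 3 = 1: r = r^2 * 40 mod 47 = 38^2 * 40 = 34*40 = 44
  bit 4 = 0: r = r^2 mod 47 = 44^2 = 9
  -> A = 9
B = 40^28 mod 47  (bits of 28 = 11100)
  bit 0 = 1: r = r^2 * 40 mod 47 = 1^2 * 40 = 1*40 = 40
  bit 1 = 1: r = r^2 * 40 mod 47 = 40^2 * 40 = 2*40 = 33
  bit 2 = 1: r = r^2 * 40 mod 47 = 33^2 * 40 = 8*40 = 38
  bit 3 = 0: r = r^2 mod 47 = 38^2 = 34
  bit 4 = 0: r = r^2 mod 47 = 34^2 = 28
  -> B = 28
s = B^a = 28^30 mod 47  (bits of 30 = 11110)
  bit 0 = 1: r = r^2 * 28 mod 47 = 1^2 * 28 = 1*28 = 28
  bit 1 = 1: r = r^2 * 28 mod 47 = 28^2 * 28 = 32*28 = 3
  bit 2 = 1: r = r^2 * 28 mod 47 = 3^2 * 28 = 9*28 = 17
  bit 3 = 1: r = r^2 * 28 mod 47 = 17^2 * 28 = 7*28 = 8
  bit 4 = 0: r = r^2 mod 47 = 8^2 = 17
  -> s = B^a = 17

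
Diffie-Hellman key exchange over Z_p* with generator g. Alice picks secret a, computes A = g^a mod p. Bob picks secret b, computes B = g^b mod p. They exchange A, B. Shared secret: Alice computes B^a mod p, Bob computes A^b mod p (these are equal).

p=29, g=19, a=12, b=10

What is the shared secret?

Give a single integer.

A = 19^12 mod 29  (bits of 12 = 1100)
  bit 0 = 1: r = r^2 * 19 mod 29 = 1^2 * 19 = 1*19 = 19
  bit 1 = 1: r = r^2 * 19 mod 29 = 19^2 * 19 = 13*19 = 15
  bit 2 = 0: r = r^2 mod 29 = 15^2 = 22
  bit 3 = 0: r = r^2 mod 29 = 22^2 = 20
  -> A = 20
B = 19^10 mod 29  (bits of 10 = 1010)
  bit 0 = 1: r = r^2 * 19 mod 29 = 1^2 * 19 = 1*19 = 19
  bit 1 = 0: r = r^2 mod 29 = 19^2 = 13
  bit 2 = 1: r = r^2 * 19 mod 29 = 13^2 * 19 = 24*19 = 21
  bit 3 = 0: r = r^2 mod 29 = 21^2 = 6
  -> B = 6
s = B^a = 6^12 mod 29  (bits of 12 = 1100)
  bit 0 = 1: r = r^2 * 6 mod 29 = 1^2 * 6 = 1*6 = 6
  bit 1 = 1: r = r^2 * 6 mod 29 = 6^2 * 6 = 7*6 = 13
  bit 2 = 0: r = r^2 mod 29 = 13^2 = 24
  bit 3 = 0: r = r^2 mod 29 = 24^2 = 25
  -> s = B^a = 25

Answer: 25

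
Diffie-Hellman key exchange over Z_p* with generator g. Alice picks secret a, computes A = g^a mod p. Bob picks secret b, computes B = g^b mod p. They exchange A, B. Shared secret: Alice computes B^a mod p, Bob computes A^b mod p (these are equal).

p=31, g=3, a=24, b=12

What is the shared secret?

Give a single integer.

Answer: 4

Derivation:
A = 3^24 mod 31  (bits of 24 = 11000)
  bit 0 = 1: r = r^2 * 3 mod 31 = 1^2 * 3 = 1*3 = 3
  bit 1 = 1: r = r^2 * 3 mod 31 = 3^2 * 3 = 9*3 = 27
  bit 2 = 0: r = r^2 mod 31 = 27^2 = 16
  bit 3 = 0: r = r^2 mod 31 = 16^2 = 8
  bit 4 = 0: r = r^2 mod 31 = 8^2 = 2
  -> A = 2
B = 3^12 mod 31  (bits of 12 = 1100)
  bit 0 = 1: r = r^2 * 3 mod 31 = 1^2 * 3 = 1*3 = 3
  bit 1 = 1: r = r^2 * 3 mod 31 = 3^2 * 3 = 9*3 = 27
  bit 2 = 0: r = r^2 mod 31 = 27^2 = 16
  bit 3 = 0: r = r^2 mod 31 = 16^2 = 8
  -> B = 8
s = B^a = 8^24 mod 31  (bits of 24 = 11000)
  bit 0 = 1: r = r^2 * 8 mod 31 = 1^2 * 8 = 1*8 = 8
  bit 1 = 1: r = r^2 * 8 mod 31 = 8^2 * 8 = 2*8 = 16
  bit 2 = 0: r = r^2 mod 31 = 16^2 = 8
  bit 3 = 0: r = r^2 mod 31 = 8^2 = 2
  bit 4 = 0: r = r^2 mod 31 = 2^2 = 4
  -> s = B^a = 4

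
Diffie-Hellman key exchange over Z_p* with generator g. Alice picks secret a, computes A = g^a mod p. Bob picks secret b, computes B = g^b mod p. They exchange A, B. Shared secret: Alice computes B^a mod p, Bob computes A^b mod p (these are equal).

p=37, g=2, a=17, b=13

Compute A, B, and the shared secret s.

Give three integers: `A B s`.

Answer: 18 15 32

Derivation:
A = 2^17 mod 37  (bits of 17 = 10001)
  bit 0 = 1: r = r^2 * 2 mod 37 = 1^2 * 2 = 1*2 = 2
  bit 1 = 0: r = r^2 mod 37 = 2^2 = 4
  bit 2 = 0: r = r^2 mod 37 = 4^2 = 16
  bit 3 = 0: r = r^2 mod 37 = 16^2 = 34
  bit 4 = 1: r = r^2 * 2 mod 37 = 34^2 * 2 = 9*2 = 18
  -> A = 18
B = 2^13 mod 37  (bits of 13 = 1101)
  bit 0 = 1: r = r^2 * 2 mod 37 = 1^2 * 2 = 1*2 = 2
  bit 1 = 1: r = r^2 * 2 mod 37 = 2^2 * 2 = 4*2 = 8
  bit 2 = 0: r = r^2 mod 37 = 8^2 = 27
  bit 3 = 1: r = r^2 * 2 mod 37 = 27^2 * 2 = 26*2 = 15
  -> B = 15
s = B^a = 15^17 mod 37  (bits of 17 = 10001)
  bit 0 = 1: r = r^2 * 15 mod 37 = 1^2 * 15 = 1*15 = 15
  bit 1 = 0: r = r^2 mod 37 = 15^2 = 3
  bit 2 = 0: r = r^2 mod 37 = 3^2 = 9
  bit 3 = 0: r = r^2 mod 37 = 9^2 = 7
  bit 4 = 1: r = r^2 * 15 mod 37 = 7^2 * 15 = 12*15 = 32
  -> s = B^a = 32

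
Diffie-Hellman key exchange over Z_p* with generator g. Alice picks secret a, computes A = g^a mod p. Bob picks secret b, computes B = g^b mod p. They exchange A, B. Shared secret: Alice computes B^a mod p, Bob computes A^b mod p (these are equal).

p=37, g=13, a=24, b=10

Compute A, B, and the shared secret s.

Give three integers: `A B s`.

A = 13^24 mod 37  (bits of 24 = 11000)
  bit 0 = 1: r = r^2 * 13 mod 37 = 1^2 * 13 = 1*13 = 13
  bit 1 = 1: r = r^2 * 13 mod 37 = 13^2 * 13 = 21*13 = 14
  bit 2 = 0: r = r^2 mod 37 = 14^2 = 11
  bit 3 = 0: r = r^2 mod 37 = 11^2 = 10
  bit 4 = 0: r = r^2 mod 37 = 10^2 = 26
  -> A = 26
B = 13^10 mod 37  (bits of 10 = 1010)
  bit 0 = 1: r = r^2 * 13 mod 37 = 1^2 * 13 = 1*13 = 13
  bit 1 = 0: r = r^2 mod 37 = 13^2 = 21
  bit 2 = 1: r = r^2 * 13 mod 37 = 21^2 * 13 = 34*13 = 35
  bit 3 = 0: r = r^2 mod 37 = 35^2 = 4
  -> B = 4
s = B^a = 4^24 mod 37  (bits of 24 = 11000)
  bit 0 = 1: r = r^2 * 4 mod 37 = 1^2 * 4 = 1*4 = 4
  bit 1 = 1: r = r^2 * 4 mod 37 = 4^2 * 4 = 16*4 = 27
  bit 2 = 0: r = r^2 mod 37 = 27^2 = 26
  bit 3 = 0: r = r^2 mod 37 = 26^2 = 10
  bit 4 = 0: r = r^2 mod 37 = 10^2 = 26
  -> s = B^a = 26

Answer: 26 4 26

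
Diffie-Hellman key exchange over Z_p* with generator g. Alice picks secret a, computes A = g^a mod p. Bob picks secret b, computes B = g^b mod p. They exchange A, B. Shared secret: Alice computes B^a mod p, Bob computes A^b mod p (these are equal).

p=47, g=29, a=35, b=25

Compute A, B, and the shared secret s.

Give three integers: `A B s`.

A = 29^35 mod 47  (bits of 35 = 100011)
  bit 0 = 1: r = r^2 * 29 mod 47 = 1^2 * 29 = 1*29 = 29
  bit 1 = 0: r = r^2 mod 47 = 29^2 = 42
  bit 2 = 0: r = r^2 mod 47 = 42^2 = 25
  bit 3 = 0: r = r^2 mod 47 = 25^2 = 14
  bit 4 = 1: r = r^2 * 29 mod 47 = 14^2 * 29 = 8*29 = 44
  bit 5 = 1: r = r^2 * 29 mod 47 = 44^2 * 29 = 9*29 = 26
  -> A = 26
B = 29^25 mod 47  (bits of 25 = 11001)
  bit 0 = 1: r = r^2 * 29 mod 47 = 1^2 * 29 = 1*29 = 29
  bit 1 = 1: r = r^2 * 29 mod 47 = 29^2 * 29 = 42*29 = 43
  bit 2 = 0: r = r^2 mod 47 = 43^2 = 16
  bit 3 = 0: r = r^2 mod 47 = 16^2 = 21
  bit 4 = 1: r = r^2 * 29 mod 47 = 21^2 * 29 = 18*29 = 5
  -> B = 5
s = B^a = 5^35 mod 47  (bits of 35 = 100011)
  bit 0 = 1: r = r^2 * 5 mod 47 = 1^2 * 5 = 1*5 = 5
  bit 1 = 0: r = r^2 mod 47 = 5^2 = 25
  bit 2 = 0: r = r^2 mod 47 = 25^2 = 14
  bit 3 = 0: r = r^2 mod 47 = 14^2 = 8
  bit 4 = 1: r = r^2 * 5 mod 47 = 8^2 * 5 = 17*5 = 38
  bit 5 = 1: r = r^2 * 5 mod 47 = 38^2 * 5 = 34*5 = 29
  -> s = B^a = 29

Answer: 26 5 29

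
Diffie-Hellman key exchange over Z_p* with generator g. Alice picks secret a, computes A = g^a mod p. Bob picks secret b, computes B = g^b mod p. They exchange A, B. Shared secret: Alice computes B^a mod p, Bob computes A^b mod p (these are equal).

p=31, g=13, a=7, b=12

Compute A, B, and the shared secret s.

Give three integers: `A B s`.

A = 13^7 mod 31  (bits of 7 = 111)
  bit 0 = 1: r = r^2 * 13 mod 31 = 1^2 * 13 = 1*13 = 13
  bit 1 = 1: r = r^2 * 13 mod 31 = 13^2 * 13 = 14*13 = 27
  bit 2 = 1: r = r^2 * 13 mod 31 = 27^2 * 13 = 16*13 = 22
  -> A = 22
B = 13^12 mod 31  (bits of 12 = 1100)
  bit 0 = 1: r = r^2 * 13 mod 31 = 1^2 * 13 = 1*13 = 13
  bit 1 = 1: r = r^2 * 13 mod 31 = 13^2 * 13 = 14*13 = 27
  bit 2 = 0: r = r^2 mod 31 = 27^2 = 16
  bit 3 = 0: r = r^2 mod 31 = 16^2 = 8
  -> B = 8
s = B^a = 8^7 mod 31  (bits of 7 = 111)
  bit 0 = 1: r = r^2 * 8 mod 31 = 1^2 * 8 = 1*8 = 8
  bit 1 = 1: r = r^2 * 8 mod 31 = 8^2 * 8 = 2*8 = 16
  bit 2 = 1: r = r^2 * 8 mod 31 = 16^2 * 8 = 8*8 = 2
  -> s = B^a = 2

Answer: 22 8 2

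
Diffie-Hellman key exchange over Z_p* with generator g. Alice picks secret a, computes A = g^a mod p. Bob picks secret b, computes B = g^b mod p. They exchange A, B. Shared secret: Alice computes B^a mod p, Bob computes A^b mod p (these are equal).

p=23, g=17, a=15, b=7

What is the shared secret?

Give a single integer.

A = 17^15 mod 23  (bits of 15 = 1111)
  bit 0 = 1: r = r^2 * 17 mod 23 = 1^2 * 17 = 1*17 = 17
  bit 1 = 1: r = r^2 * 17 mod 23 = 17^2 * 17 = 13*17 = 14
  bit 2 = 1: r = r^2 * 17 mod 23 = 14^2 * 17 = 12*17 = 20
  bit 3 = 1: r = r^2 * 17 mod 23 = 20^2 * 17 = 9*17 = 15
  -> A = 15
B = 17^7 mod 23  (bits of 7 = 111)
  bit 0 = 1: r = r^2 * 17 mod 23 = 1^2 * 17 = 1*17 = 17
  bit 1 = 1: r = r^2 * 17 mod 23 = 17^2 * 17 = 13*17 = 14
  bit 2 = 1: r = r^2 * 17 mod 23 = 14^2 * 17 = 12*17 = 20
  -> B = 20
s = B^a = 20^15 mod 23  (bits of 15 = 1111)
  bit 0 = 1: r = r^2 * 20 mod 23 = 1^2 * 20 = 1*20 = 20
  bit 1 = 1: r = r^2 * 20 mod 23 = 20^2 * 20 = 9*20 = 19
  bit 2 = 1: r = r^2 * 20 mod 23 = 19^2 * 20 = 16*20 = 21
  bit 3 = 1: r = r^2 * 20 mod 23 = 21^2 * 20 = 4*20 = 11
  -> s = B^a = 11

Answer: 11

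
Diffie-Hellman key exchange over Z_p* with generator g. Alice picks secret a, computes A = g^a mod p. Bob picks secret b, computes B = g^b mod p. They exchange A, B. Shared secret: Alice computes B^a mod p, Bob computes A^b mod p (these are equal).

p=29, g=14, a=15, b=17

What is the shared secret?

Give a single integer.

Answer: 18

Derivation:
A = 14^15 mod 29  (bits of 15 = 1111)
  bit 0 = 1: r = r^2 * 14 mod 29 = 1^2 * 14 = 1*14 = 14
  bit 1 = 1: r = r^2 * 14 mod 29 = 14^2 * 14 = 22*14 = 18
  bit 2 = 1: r = r^2 * 14 mod 29 = 18^2 * 14 = 5*14 = 12
  bit 3 = 1: r = r^2 * 14 mod 29 = 12^2 * 14 = 28*14 = 15
  -> A = 15
B = 14^17 mod 29  (bits of 17 = 10001)
  bit 0 = 1: r = r^2 * 14 mod 29 = 1^2 * 14 = 1*14 = 14
  bit 1 = 0: r = r^2 mod 29 = 14^2 = 22
  bit 2 = 0: r = r^2 mod 29 = 22^2 = 20
  bit 3 = 0: r = r^2 mod 29 = 20^2 = 23
  bit 4 = 1: r = r^2 * 14 mod 29 = 23^2 * 14 = 7*14 = 11
  -> B = 11
s = B^a = 11^15 mod 29  (bits of 15 = 1111)
  bit 0 = 1: r = r^2 * 11 mod 29 = 1^2 * 11 = 1*11 = 11
  bit 1 = 1: r = r^2 * 11 mod 29 = 11^2 * 11 = 5*11 = 26
  bit 2 = 1: r = r^2 * 11 mod 29 = 26^2 * 11 = 9*11 = 12
  bit 3 = 1: r = r^2 * 11 mod 29 = 12^2 * 11 = 28*11 = 18
  -> s = B^a = 18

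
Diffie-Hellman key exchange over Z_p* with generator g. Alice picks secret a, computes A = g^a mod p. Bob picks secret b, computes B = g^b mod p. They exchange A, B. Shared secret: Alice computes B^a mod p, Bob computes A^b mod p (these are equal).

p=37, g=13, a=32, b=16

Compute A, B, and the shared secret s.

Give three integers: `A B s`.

A = 13^32 mod 37  (bits of 32 = 100000)
  bit 0 = 1: r = r^2 * 13 mod 37 = 1^2 * 13 = 1*13 = 13
  bit 1 = 0: r = r^2 mod 37 = 13^2 = 21
  bit 2 = 0: r = r^2 mod 37 = 21^2 = 34
  bit 3 = 0: r = r^2 mod 37 = 34^2 = 9
  bit 4 = 0: r = r^2 mod 37 = 9^2 = 7
  bit 5 = 0: r = r^2 mod 37 = 7^2 = 12
  -> A = 12
B = 13^16 mod 37  (bits of 16 = 10000)
  bit 0 = 1: r = r^2 * 13 mod 37 = 1^2 * 13 = 1*13 = 13
  bit 1 = 0: r = r^2 mod 37 = 13^2 = 21
  bit 2 = 0: r = r^2 mod 37 = 21^2 = 34
  bit 3 = 0: r = r^2 mod 37 = 34^2 = 9
  bit 4 = 0: r = r^2 mod 37 = 9^2 = 7
  -> B = 7
s = B^a = 7^32 mod 37  (bits of 32 = 100000)
  bit 0 = 1: r = r^2 * 7 mod 37 = 1^2 * 7 = 1*7 = 7
  bit 1 = 0: r = r^2 mod 37 = 7^2 = 12
  bit 2 = 0: r = r^2 mod 37 = 12^2 = 33
  bit 3 = 0: r = r^2 mod 37 = 33^2 = 16
  bit 4 = 0: r = r^2 mod 37 = 16^2 = 34
  bit 5 = 0: r = r^2 mod 37 = 34^2 = 9
  -> s = B^a = 9

Answer: 12 7 9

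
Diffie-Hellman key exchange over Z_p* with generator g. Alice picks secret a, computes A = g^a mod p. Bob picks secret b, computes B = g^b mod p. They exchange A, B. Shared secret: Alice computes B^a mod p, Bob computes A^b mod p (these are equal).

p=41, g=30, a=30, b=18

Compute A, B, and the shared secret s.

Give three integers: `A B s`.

A = 30^30 mod 41  (bits of 30 = 11110)
  bit 0 = 1: r = r^2 * 30 mod 41 = 1^2 * 30 = 1*30 = 30
  bit 1 = 1: r = r^2 * 30 mod 41 = 30^2 * 30 = 39*30 = 22
  bit 2 = 1: r = r^2 * 30 mod 41 = 22^2 * 30 = 33*30 = 6
  bit 3 = 1: r = r^2 * 30 mod 41 = 6^2 * 30 = 36*30 = 14
  bit 4 = 0: r = r^2 mod 41 = 14^2 = 32
  -> A = 32
B = 30^18 mod 41  (bits of 18 = 10010)
  bit 0 = 1: r = r^2 * 30 mod 41 = 1^2 * 30 = 1*30 = 30
  bit 1 = 0: r = r^2 mod 41 = 30^2 = 39
  bit 2 = 0: r = r^2 mod 41 = 39^2 = 4
  bit 3 = 1: r = r^2 * 30 mod 41 = 4^2 * 30 = 16*30 = 29
  bit 4 = 0: r = r^2 mod 41 = 29^2 = 21
  -> B = 21
s = B^a = 21^30 mod 41  (bits of 30 = 11110)
  bit 0 = 1: r = r^2 * 21 mod 41 = 1^2 * 21 = 1*21 = 21
  bit 1 = 1: r = r^2 * 21 mod 41 = 21^2 * 21 = 31*21 = 36
  bit 2 = 1: r = r^2 * 21 mod 41 = 36^2 * 21 = 25*21 = 33
  bit 3 = 1: r = r^2 * 21 mod 41 = 33^2 * 21 = 23*21 = 32
  bit 4 = 0: r = r^2 mod 41 = 32^2 = 40
  -> s = B^a = 40

Answer: 32 21 40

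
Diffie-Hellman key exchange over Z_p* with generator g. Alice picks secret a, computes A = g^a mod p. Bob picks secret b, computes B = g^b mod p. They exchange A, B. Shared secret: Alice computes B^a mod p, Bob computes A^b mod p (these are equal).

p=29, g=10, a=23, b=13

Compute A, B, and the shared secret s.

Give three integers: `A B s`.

A = 10^23 mod 29  (bits of 23 = 10111)
  bit 0 = 1: r = r^2 * 10 mod 29 = 1^2 * 10 = 1*10 = 10
  bit 1 = 0: r = r^2 mod 29 = 10^2 = 13
  bit 2 = 1: r = r^2 * 10 mod 29 = 13^2 * 10 = 24*10 = 8
  bit 3 = 1: r = r^2 * 10 mod 29 = 8^2 * 10 = 6*10 = 2
  bit 4 = 1: r = r^2 * 10 mod 29 = 2^2 * 10 = 4*10 = 11
  -> A = 11
B = 10^13 mod 29  (bits of 13 = 1101)
  bit 0 = 1: r = r^2 * 10 mod 29 = 1^2 * 10 = 1*10 = 10
  bit 1 = 1: r = r^2 * 10 mod 29 = 10^2 * 10 = 13*10 = 14
  bit 2 = 0: r = r^2 mod 29 = 14^2 = 22
  bit 3 = 1: r = r^2 * 10 mod 29 = 22^2 * 10 = 20*10 = 26
  -> B = 26
s = B^a = 26^23 mod 29  (bits of 23 = 10111)
  bit 0 = 1: r = r^2 * 26 mod 29 = 1^2 * 26 = 1*26 = 26
  bit 1 = 0: r = r^2 mod 29 = 26^2 = 9
  bit 2 = 1: r = r^2 * 26 mod 29 = 9^2 * 26 = 23*26 = 18
  bit 3 = 1: r = r^2 * 26 mod 29 = 18^2 * 26 = 5*26 = 14
  bit 4 = 1: r = r^2 * 26 mod 29 = 14^2 * 26 = 22*26 = 21
  -> s = B^a = 21

Answer: 11 26 21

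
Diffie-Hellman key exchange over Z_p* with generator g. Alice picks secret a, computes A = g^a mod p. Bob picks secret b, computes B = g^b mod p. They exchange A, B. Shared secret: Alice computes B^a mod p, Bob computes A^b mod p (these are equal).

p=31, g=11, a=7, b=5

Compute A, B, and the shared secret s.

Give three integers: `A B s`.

Answer: 13 6 6

Derivation:
A = 11^7 mod 31  (bits of 7 = 111)
  bit 0 = 1: r = r^2 * 11 mod 31 = 1^2 * 11 = 1*11 = 11
  bit 1 = 1: r = r^2 * 11 mod 31 = 11^2 * 11 = 28*11 = 29
  bit 2 = 1: r = r^2 * 11 mod 31 = 29^2 * 11 = 4*11 = 13
  -> A = 13
B = 11^5 mod 31  (bits of 5 = 101)
  bit 0 = 1: r = r^2 * 11 mod 31 = 1^2 * 11 = 1*11 = 11
  bit 1 = 0: r = r^2 mod 31 = 11^2 = 28
  bit 2 = 1: r = r^2 * 11 mod 31 = 28^2 * 11 = 9*11 = 6
  -> B = 6
s = B^a = 6^7 mod 31  (bits of 7 = 111)
  bit 0 = 1: r = r^2 * 6 mod 31 = 1^2 * 6 = 1*6 = 6
  bit 1 = 1: r = r^2 * 6 mod 31 = 6^2 * 6 = 5*6 = 30
  bit 2 = 1: r = r^2 * 6 mod 31 = 30^2 * 6 = 1*6 = 6
  -> s = B^a = 6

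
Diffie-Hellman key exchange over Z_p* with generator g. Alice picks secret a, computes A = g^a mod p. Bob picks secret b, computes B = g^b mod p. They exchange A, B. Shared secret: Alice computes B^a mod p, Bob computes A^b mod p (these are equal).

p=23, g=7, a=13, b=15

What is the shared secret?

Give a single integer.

Answer: 11

Derivation:
A = 7^13 mod 23  (bits of 13 = 1101)
  bit 0 = 1: r = r^2 * 7 mod 23 = 1^2 * 7 = 1*7 = 7
  bit 1 = 1: r = r^2 * 7 mod 23 = 7^2 * 7 = 3*7 = 21
  bit 2 = 0: r = r^2 mod 23 = 21^2 = 4
  bit 3 = 1: r = r^2 * 7 mod 23 = 4^2 * 7 = 16*7 = 20
  -> A = 20
B = 7^15 mod 23  (bits of 15 = 1111)
  bit 0 = 1: r = r^2 * 7 mod 23 = 1^2 * 7 = 1*7 = 7
  bit 1 = 1: r = r^2 * 7 mod 23 = 7^2 * 7 = 3*7 = 21
  bit 2 = 1: r = r^2 * 7 mod 23 = 21^2 * 7 = 4*7 = 5
  bit 3 = 1: r = r^2 * 7 mod 23 = 5^2 * 7 = 2*7 = 14
  -> B = 14
s = B^a = 14^13 mod 23  (bits of 13 = 1101)
  bit 0 = 1: r = r^2 * 14 mod 23 = 1^2 * 14 = 1*14 = 14
  bit 1 = 1: r = r^2 * 14 mod 23 = 14^2 * 14 = 12*14 = 7
  bit 2 = 0: r = r^2 mod 23 = 7^2 = 3
  bit 3 = 1: r = r^2 * 14 mod 23 = 3^2 * 14 = 9*14 = 11
  -> s = B^a = 11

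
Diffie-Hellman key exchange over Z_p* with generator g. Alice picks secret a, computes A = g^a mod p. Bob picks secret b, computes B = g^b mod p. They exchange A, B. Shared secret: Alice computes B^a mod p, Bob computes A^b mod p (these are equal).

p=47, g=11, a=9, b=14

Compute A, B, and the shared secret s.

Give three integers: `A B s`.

Answer: 38 21 8

Derivation:
A = 11^9 mod 47  (bits of 9 = 1001)
  bit 0 = 1: r = r^2 * 11 mod 47 = 1^2 * 11 = 1*11 = 11
  bit 1 = 0: r = r^2 mod 47 = 11^2 = 27
  bit 2 = 0: r = r^2 mod 47 = 27^2 = 24
  bit 3 = 1: r = r^2 * 11 mod 47 = 24^2 * 11 = 12*11 = 38
  -> A = 38
B = 11^14 mod 47  (bits of 14 = 1110)
  bit 0 = 1: r = r^2 * 11 mod 47 = 1^2 * 11 = 1*11 = 11
  bit 1 = 1: r = r^2 * 11 mod 47 = 11^2 * 11 = 27*11 = 15
  bit 2 = 1: r = r^2 * 11 mod 47 = 15^2 * 11 = 37*11 = 31
  bit 3 = 0: r = r^2 mod 47 = 31^2 = 21
  -> B = 21
s = B^a = 21^9 mod 47  (bits of 9 = 1001)
  bit 0 = 1: r = r^2 * 21 mod 47 = 1^2 * 21 = 1*21 = 21
  bit 1 = 0: r = r^2 mod 47 = 21^2 = 18
  bit 2 = 0: r = r^2 mod 47 = 18^2 = 42
  bit 3 = 1: r = r^2 * 21 mod 47 = 42^2 * 21 = 25*21 = 8
  -> s = B^a = 8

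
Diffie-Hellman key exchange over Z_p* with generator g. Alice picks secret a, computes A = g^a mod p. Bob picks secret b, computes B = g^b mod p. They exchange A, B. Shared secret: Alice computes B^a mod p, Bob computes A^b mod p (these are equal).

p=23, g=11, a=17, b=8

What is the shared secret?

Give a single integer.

Answer: 13

Derivation:
A = 11^17 mod 23  (bits of 17 = 10001)
  bit 0 = 1: r = r^2 * 11 mod 23 = 1^2 * 11 = 1*11 = 11
  bit 1 = 0: r = r^2 mod 23 = 11^2 = 6
  bit 2 = 0: r = r^2 mod 23 = 6^2 = 13
  bit 3 = 0: r = r^2 mod 23 = 13^2 = 8
  bit 4 = 1: r = r^2 * 11 mod 23 = 8^2 * 11 = 18*11 = 14
  -> A = 14
B = 11^8 mod 23  (bits of 8 = 1000)
  bit 0 = 1: r = r^2 * 11 mod 23 = 1^2 * 11 = 1*11 = 11
  bit 1 = 0: r = r^2 mod 23 = 11^2 = 6
  bit 2 = 0: r = r^2 mod 23 = 6^2 = 13
  bit 3 = 0: r = r^2 mod 23 = 13^2 = 8
  -> B = 8
s = B^a = 8^17 mod 23  (bits of 17 = 10001)
  bit 0 = 1: r = r^2 * 8 mod 23 = 1^2 * 8 = 1*8 = 8
  bit 1 = 0: r = r^2 mod 23 = 8^2 = 18
  bit 2 = 0: r = r^2 mod 23 = 18^2 = 2
  bit 3 = 0: r = r^2 mod 23 = 2^2 = 4
  bit 4 = 1: r = r^2 * 8 mod 23 = 4^2 * 8 = 16*8 = 13
  -> s = B^a = 13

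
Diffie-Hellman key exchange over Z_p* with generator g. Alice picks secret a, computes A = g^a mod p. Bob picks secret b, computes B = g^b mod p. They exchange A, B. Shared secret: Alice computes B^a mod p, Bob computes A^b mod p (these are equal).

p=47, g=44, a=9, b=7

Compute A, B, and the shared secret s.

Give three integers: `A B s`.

Answer: 10 22 45

Derivation:
A = 44^9 mod 47  (bits of 9 = 1001)
  bit 0 = 1: r = r^2 * 44 mod 47 = 1^2 * 44 = 1*44 = 44
  bit 1 = 0: r = r^2 mod 47 = 44^2 = 9
  bit 2 = 0: r = r^2 mod 47 = 9^2 = 34
  bit 3 = 1: r = r^2 * 44 mod 47 = 34^2 * 44 = 28*44 = 10
  -> A = 10
B = 44^7 mod 47  (bits of 7 = 111)
  bit 0 = 1: r = r^2 * 44 mod 47 = 1^2 * 44 = 1*44 = 44
  bit 1 = 1: r = r^2 * 44 mod 47 = 44^2 * 44 = 9*44 = 20
  bit 2 = 1: r = r^2 * 44 mod 47 = 20^2 * 44 = 24*44 = 22
  -> B = 22
s = B^a = 22^9 mod 47  (bits of 9 = 1001)
  bit 0 = 1: r = r^2 * 22 mod 47 = 1^2 * 22 = 1*22 = 22
  bit 1 = 0: r = r^2 mod 47 = 22^2 = 14
  bit 2 = 0: r = r^2 mod 47 = 14^2 = 8
  bit 3 = 1: r = r^2 * 22 mod 47 = 8^2 * 22 = 17*22 = 45
  -> s = B^a = 45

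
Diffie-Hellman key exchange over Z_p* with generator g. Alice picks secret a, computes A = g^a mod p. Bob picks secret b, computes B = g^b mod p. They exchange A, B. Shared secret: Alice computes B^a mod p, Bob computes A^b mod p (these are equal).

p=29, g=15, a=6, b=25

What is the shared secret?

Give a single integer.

A = 15^6 mod 29  (bits of 6 = 110)
  bit 0 = 1: r = r^2 * 15 mod 29 = 1^2 * 15 = 1*15 = 15
  bit 1 = 1: r = r^2 * 15 mod 29 = 15^2 * 15 = 22*15 = 11
  bit 2 = 0: r = r^2 mod 29 = 11^2 = 5
  -> A = 5
B = 15^25 mod 29  (bits of 25 = 11001)
  bit 0 = 1: r = r^2 * 15 mod 29 = 1^2 * 15 = 1*15 = 15
  bit 1 = 1: r = r^2 * 15 mod 29 = 15^2 * 15 = 22*15 = 11
  bit 2 = 0: r = r^2 mod 29 = 11^2 = 5
  bit 3 = 0: r = r^2 mod 29 = 5^2 = 25
  bit 4 = 1: r = r^2 * 15 mod 29 = 25^2 * 15 = 16*15 = 8
  -> B = 8
s = B^a = 8^6 mod 29  (bits of 6 = 110)
  bit 0 = 1: r = r^2 * 8 mod 29 = 1^2 * 8 = 1*8 = 8
  bit 1 = 1: r = r^2 * 8 mod 29 = 8^2 * 8 = 6*8 = 19
  bit 2 = 0: r = r^2 mod 29 = 19^2 = 13
  -> s = B^a = 13

Answer: 13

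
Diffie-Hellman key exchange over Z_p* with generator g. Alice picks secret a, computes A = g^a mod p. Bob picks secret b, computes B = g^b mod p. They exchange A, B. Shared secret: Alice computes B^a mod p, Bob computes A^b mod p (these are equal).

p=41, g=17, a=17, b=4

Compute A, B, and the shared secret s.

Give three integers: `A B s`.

Answer: 6 4 25

Derivation:
A = 17^17 mod 41  (bits of 17 = 10001)
  bit 0 = 1: r = r^2 * 17 mod 41 = 1^2 * 17 = 1*17 = 17
  bit 1 = 0: r = r^2 mod 41 = 17^2 = 2
  bit 2 = 0: r = r^2 mod 41 = 2^2 = 4
  bit 3 = 0: r = r^2 mod 41 = 4^2 = 16
  bit 4 = 1: r = r^2 * 17 mod 41 = 16^2 * 17 = 10*17 = 6
  -> A = 6
B = 17^4 mod 41  (bits of 4 = 100)
  bit 0 = 1: r = r^2 * 17 mod 41 = 1^2 * 17 = 1*17 = 17
  bit 1 = 0: r = r^2 mod 41 = 17^2 = 2
  bit 2 = 0: r = r^2 mod 41 = 2^2 = 4
  -> B = 4
s = B^a = 4^17 mod 41  (bits of 17 = 10001)
  bit 0 = 1: r = r^2 * 4 mod 41 = 1^2 * 4 = 1*4 = 4
  bit 1 = 0: r = r^2 mod 41 = 4^2 = 16
  bit 2 = 0: r = r^2 mod 41 = 16^2 = 10
  bit 3 = 0: r = r^2 mod 41 = 10^2 = 18
  bit 4 = 1: r = r^2 * 4 mod 41 = 18^2 * 4 = 37*4 = 25
  -> s = B^a = 25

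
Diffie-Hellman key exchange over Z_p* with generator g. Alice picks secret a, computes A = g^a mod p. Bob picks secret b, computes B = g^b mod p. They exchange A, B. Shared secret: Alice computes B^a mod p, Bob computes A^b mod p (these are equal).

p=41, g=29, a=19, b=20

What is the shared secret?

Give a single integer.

A = 29^19 mod 41  (bits of 19 = 10011)
  bit 0 = 1: r = r^2 * 29 mod 41 = 1^2 * 29 = 1*29 = 29
  bit 1 = 0: r = r^2 mod 41 = 29^2 = 21
  bit 2 = 0: r = r^2 mod 41 = 21^2 = 31
  bit 3 = 1: r = r^2 * 29 mod 41 = 31^2 * 29 = 18*29 = 30
  bit 4 = 1: r = r^2 * 29 mod 41 = 30^2 * 29 = 39*29 = 24
  -> A = 24
B = 29^20 mod 41  (bits of 20 = 10100)
  bit 0 = 1: r = r^2 * 29 mod 41 = 1^2 * 29 = 1*29 = 29
  bit 1 = 0: r = r^2 mod 41 = 29^2 = 21
  bit 2 = 1: r = r^2 * 29 mod 41 = 21^2 * 29 = 31*29 = 38
  bit 3 = 0: r = r^2 mod 41 = 38^2 = 9
  bit 4 = 0: r = r^2 mod 41 = 9^2 = 40
  -> B = 40
s = B^a = 40^19 mod 41  (bits of 19 = 10011)
  bit 0 = 1: r = r^2 * 40 mod 41 = 1^2 * 40 = 1*40 = 40
  bit 1 = 0: r = r^2 mod 41 = 40^2 = 1
  bit 2 = 0: r = r^2 mod 41 = 1^2 = 1
  bit 3 = 1: r = r^2 * 40 mod 41 = 1^2 * 40 = 1*40 = 40
  bit 4 = 1: r = r^2 * 40 mod 41 = 40^2 * 40 = 1*40 = 40
  -> s = B^a = 40

Answer: 40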